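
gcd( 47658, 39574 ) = 94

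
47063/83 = 567  +  2/83 = 567.02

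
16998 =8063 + 8935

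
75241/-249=-303  +  206/249 = - 302.17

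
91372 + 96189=187561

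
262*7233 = 1895046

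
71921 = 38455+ 33466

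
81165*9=730485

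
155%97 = 58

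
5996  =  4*1499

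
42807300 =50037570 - 7230270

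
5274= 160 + 5114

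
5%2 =1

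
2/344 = 1/172 = 0.01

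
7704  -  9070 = -1366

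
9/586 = 9/586 = 0.02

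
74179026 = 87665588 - 13486562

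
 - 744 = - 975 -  -231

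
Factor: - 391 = -17^1*23^1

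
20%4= 0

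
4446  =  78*57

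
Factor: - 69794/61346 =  - 37^(  -  1 )*829^( - 1)*34897^1 = - 34897/30673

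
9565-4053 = 5512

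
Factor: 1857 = 3^1*619^1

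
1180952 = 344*3433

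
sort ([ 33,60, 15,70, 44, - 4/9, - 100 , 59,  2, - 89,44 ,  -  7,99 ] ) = [ - 100,  -  89, - 7, - 4/9,2 , 15, 33,  44,44,59, 60,70  ,  99] 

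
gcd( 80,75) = 5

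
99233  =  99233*1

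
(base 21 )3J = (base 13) 64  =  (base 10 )82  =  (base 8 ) 122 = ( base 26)34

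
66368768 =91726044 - 25357276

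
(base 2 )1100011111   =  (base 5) 11144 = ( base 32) OV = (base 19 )241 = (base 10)799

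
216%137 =79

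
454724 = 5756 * 79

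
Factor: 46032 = 2^4*3^1 * 7^1 *137^1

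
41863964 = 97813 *428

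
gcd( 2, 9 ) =1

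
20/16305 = 4/3261 = 0.00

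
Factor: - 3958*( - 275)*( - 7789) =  - 8477937050 = - 2^1*5^2*11^1 * 1979^1 * 7789^1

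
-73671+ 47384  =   - 26287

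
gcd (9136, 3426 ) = 1142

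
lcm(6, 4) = 12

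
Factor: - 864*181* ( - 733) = 114629472=2^5*3^3*181^1*733^1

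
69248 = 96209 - 26961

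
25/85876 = 25/85876 = 0.00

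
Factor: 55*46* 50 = 126500=2^2 *5^3*11^1 * 23^1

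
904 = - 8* ( - 113 )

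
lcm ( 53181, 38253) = 2180421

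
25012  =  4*6253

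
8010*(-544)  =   - 4357440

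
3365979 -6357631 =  - 2991652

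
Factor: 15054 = 2^1 * 3^1*13^1*193^1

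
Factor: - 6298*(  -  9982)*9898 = 2^3*7^3*23^1*31^1*47^1*67^1*101^1 = 622253963128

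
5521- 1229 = 4292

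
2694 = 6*449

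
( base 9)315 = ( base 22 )BF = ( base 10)257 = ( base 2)100000001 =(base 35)7C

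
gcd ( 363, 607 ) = 1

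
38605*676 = 26096980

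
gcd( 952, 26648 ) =8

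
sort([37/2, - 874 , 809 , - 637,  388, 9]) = [ - 874, - 637,9, 37/2, 388 , 809]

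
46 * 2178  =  100188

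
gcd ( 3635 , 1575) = 5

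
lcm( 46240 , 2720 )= 46240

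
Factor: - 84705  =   - 3^1*5^1*5647^1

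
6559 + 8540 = 15099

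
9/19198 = 9/19198 = 0.00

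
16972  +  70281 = 87253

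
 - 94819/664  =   - 94819/664 = - 142.80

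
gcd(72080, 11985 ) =85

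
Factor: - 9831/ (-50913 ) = 3^( - 1 )*29^1 *113^1*5657^( - 1) = 3277/16971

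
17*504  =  8568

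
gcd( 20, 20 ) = 20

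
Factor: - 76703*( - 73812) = 5661601836 =2^2*3^1*11^1*19^1 * 367^1*6151^1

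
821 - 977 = -156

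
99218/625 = 99218/625 = 158.75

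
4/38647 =4/38647 = 0.00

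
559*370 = 206830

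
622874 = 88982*7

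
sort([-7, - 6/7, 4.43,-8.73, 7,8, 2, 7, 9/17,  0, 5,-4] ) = [ - 8.73, - 7, - 4, - 6/7, 0 , 9/17, 2, 4.43,5, 7, 7 , 8] 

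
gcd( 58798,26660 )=2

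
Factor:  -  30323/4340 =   -  2^(-2)*5^(-1)*7^( - 1)*31^( - 1)*30323^1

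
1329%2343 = 1329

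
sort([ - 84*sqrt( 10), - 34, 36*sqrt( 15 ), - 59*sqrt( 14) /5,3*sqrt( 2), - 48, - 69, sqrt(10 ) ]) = [ - 84*sqrt( 10 ), - 69, - 48,  -  59*sqrt( 14 ) /5,  -  34,sqrt( 10 ),  3*sqrt( 2), 36*sqrt( 15 )]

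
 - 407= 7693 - 8100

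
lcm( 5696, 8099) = 518336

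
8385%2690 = 315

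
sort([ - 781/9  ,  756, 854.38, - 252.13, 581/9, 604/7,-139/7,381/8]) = [- 252.13, - 781/9, - 139/7,381/8, 581/9, 604/7,756,854.38] 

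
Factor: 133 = 7^1*19^1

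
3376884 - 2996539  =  380345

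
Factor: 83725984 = 2^5*2616437^1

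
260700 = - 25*(  -  10428) 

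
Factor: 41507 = 41507^1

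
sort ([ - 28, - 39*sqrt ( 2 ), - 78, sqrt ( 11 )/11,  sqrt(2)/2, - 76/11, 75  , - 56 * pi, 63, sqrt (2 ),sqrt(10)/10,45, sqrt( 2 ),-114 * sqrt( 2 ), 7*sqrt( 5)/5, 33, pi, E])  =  [-56 * pi , - 114 * sqrt( 2 ), - 78, - 39*sqrt( 2), - 28,-76/11, sqrt(11 )/11,  sqrt( 10)/10 , sqrt( 2 ) /2,sqrt( 2),sqrt(2), E,7*sqrt( 5 )/5, pi,33,45, 63,75 ]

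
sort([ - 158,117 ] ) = [-158,117] 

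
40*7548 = 301920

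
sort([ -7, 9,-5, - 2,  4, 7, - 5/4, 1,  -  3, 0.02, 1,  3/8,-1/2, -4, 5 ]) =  [  -  7,-5, - 4,-3, - 2,  -  5/4,-1/2, 0.02, 3/8,1 , 1,  4,5, 7, 9]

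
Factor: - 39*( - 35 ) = 3^1*5^1 * 7^1 * 13^1 = 1365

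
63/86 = 63/86 = 0.73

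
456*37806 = 17239536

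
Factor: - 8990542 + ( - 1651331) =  - 10641873 = - 3^1*11^1*389^1*829^1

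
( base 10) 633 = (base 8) 1171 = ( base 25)108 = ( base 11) 526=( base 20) 1bd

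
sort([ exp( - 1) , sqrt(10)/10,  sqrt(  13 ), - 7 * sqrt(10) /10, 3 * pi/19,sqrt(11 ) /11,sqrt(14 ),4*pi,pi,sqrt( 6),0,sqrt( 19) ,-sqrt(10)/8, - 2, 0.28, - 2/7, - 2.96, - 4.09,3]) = [ - 4.09, - 2.96, - 7*sqrt(10)/10, - 2, - sqrt(10 ) /8, - 2/7, 0,0.28 , sqrt( 11 ) /11,  sqrt ( 10) /10,exp( - 1),  3*pi/19,sqrt(6 ),3,pi,sqrt( 13),sqrt( 14 ),sqrt(19 ),4*pi]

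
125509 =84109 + 41400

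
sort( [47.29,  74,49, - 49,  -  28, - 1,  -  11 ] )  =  [  -  49, - 28, - 11 , - 1, 47.29,49,74]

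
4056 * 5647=22904232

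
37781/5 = 7556 + 1/5 = 7556.20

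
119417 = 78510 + 40907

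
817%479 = 338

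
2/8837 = 2/8837 =0.00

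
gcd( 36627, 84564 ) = 87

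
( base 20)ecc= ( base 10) 5852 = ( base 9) 8022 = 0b1011011011100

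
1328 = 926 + 402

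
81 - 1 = 80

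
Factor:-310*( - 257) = 2^1*5^1*31^1*257^1 = 79670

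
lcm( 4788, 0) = 0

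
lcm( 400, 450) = 3600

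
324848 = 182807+142041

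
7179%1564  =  923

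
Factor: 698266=2^1*349133^1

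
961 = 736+225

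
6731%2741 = 1249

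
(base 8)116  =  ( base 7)141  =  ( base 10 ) 78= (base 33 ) 2c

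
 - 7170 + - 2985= - 10155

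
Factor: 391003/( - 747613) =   -  31^1*257^(-1 )*2909^( - 1 ) * 12613^1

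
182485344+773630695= 956116039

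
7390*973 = 7190470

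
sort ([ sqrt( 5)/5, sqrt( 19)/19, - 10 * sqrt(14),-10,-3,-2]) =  [ - 10*sqrt( 14),  -  10, - 3, - 2,sqrt(19)/19, sqrt( 5)/5] 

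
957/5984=87/544= 0.16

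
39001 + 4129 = 43130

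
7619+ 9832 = 17451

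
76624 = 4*19156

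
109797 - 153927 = -44130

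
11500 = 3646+7854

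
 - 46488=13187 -59675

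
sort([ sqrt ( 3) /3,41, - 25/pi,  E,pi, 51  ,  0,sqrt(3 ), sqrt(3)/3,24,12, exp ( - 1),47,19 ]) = [ - 25/pi,0,exp( - 1), sqrt(3) /3 , sqrt( 3) /3,sqrt(3 ), E,pi, 12,19,24,41,47,51] 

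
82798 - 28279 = 54519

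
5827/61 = 95+ 32/61 = 95.52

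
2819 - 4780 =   -  1961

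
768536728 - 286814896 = 481721832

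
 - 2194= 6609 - 8803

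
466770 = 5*93354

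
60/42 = 10/7 = 1.43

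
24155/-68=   -  356 +53/68 = - 355.22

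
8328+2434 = 10762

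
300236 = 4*75059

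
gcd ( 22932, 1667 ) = 1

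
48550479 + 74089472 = 122639951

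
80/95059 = 80/95059=0.00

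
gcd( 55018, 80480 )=2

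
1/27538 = 1/27538=0.00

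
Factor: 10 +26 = 36 = 2^2*3^2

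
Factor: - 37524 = -2^2*3^1*53^1 * 59^1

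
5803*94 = 545482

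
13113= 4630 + 8483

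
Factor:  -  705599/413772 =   -  839/492 = -2^( - 2) * 3^(- 1)*41^(- 1 )*839^1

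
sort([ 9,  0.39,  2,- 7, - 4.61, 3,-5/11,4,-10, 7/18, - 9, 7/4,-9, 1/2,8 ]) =[-10, - 9,-9, - 7,-4.61, - 5/11, 7/18, 0.39, 1/2, 7/4, 2, 3,4 , 8, 9]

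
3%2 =1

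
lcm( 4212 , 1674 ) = 130572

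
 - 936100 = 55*(-17020 )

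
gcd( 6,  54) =6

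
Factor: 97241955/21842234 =2^ (  -  1)*3^1*5^1* 17^1*41^1*71^1 * 131^1*1583^( - 1 )* 6899^(-1)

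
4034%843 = 662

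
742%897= 742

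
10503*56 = 588168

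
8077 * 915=7390455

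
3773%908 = 141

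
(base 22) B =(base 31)B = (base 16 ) B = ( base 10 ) 11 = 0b1011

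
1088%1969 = 1088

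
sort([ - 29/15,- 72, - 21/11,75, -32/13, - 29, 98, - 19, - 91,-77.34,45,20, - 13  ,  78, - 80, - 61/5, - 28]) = [ - 91, - 80,-77.34, - 72, - 29, - 28, - 19, - 13, - 61/5, - 32/13, - 29/15, - 21/11, 20, 45, 75,  78, 98] 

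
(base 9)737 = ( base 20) 1A1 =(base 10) 601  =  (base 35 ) H6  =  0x259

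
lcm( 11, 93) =1023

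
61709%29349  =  3011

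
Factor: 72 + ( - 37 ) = 5^1*7^1=35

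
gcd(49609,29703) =1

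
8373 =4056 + 4317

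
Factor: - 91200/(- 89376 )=50/49 = 2^1*5^2 * 7^( - 2)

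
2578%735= 373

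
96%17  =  11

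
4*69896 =279584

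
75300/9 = 25100/3 = 8366.67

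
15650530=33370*469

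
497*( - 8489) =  - 4219033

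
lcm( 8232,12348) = 24696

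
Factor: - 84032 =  - 2^6* 13^1*101^1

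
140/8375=28/1675 = 0.02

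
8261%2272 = 1445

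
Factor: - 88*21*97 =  - 2^3*3^1 *7^1*11^1* 97^1 =- 179256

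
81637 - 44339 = 37298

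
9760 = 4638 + 5122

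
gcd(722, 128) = 2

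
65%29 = 7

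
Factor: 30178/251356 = 79/658 = 2^(-1 )*7^(-1 )*47^ (-1 ) * 79^1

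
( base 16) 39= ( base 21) 2F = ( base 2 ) 111001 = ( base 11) 52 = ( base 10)57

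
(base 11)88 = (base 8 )140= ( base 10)96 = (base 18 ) 56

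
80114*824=66013936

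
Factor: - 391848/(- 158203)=2^3*3^1*29^1*281^( - 1)  =  696/281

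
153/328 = 153/328= 0.47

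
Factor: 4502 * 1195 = 2^1 *5^1*239^1*2251^1 = 5379890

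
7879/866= 7879/866  =  9.10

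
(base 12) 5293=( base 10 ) 9039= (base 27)cal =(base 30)a19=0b10001101001111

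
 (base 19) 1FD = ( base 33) jw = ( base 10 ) 659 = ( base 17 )24d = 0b1010010011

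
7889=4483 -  - 3406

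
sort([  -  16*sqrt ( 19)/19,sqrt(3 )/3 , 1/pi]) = [ - 16*sqrt (19)/19 , 1/pi, sqrt( 3 )/3]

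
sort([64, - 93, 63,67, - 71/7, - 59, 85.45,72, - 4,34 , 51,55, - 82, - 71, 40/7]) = [  -  93, - 82,- 71, - 59, - 71/7 , - 4,40/7, 34, 51,55,63, 64,  67, 72,85.45]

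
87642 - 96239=-8597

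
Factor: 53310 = 2^1 * 3^1* 5^1*1777^1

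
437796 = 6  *72966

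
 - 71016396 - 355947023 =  - 426963419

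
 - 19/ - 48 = 19/48 = 0.40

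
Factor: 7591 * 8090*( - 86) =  - 2^2*5^1*43^1*809^1*7591^1 = - 5281362340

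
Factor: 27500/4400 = 25/4 = 2^( - 2)*5^2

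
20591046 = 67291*306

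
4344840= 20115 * 216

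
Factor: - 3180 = -2^2 * 3^1*5^1 * 53^1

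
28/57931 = 28/57931 = 0.00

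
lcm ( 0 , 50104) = 0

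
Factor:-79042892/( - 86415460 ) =5^(-1)* 83^1*131^(- 1)*32983^( - 1 )*238081^1 = 19760723/21603865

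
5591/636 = 5591/636 = 8.79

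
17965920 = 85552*210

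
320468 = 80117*4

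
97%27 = 16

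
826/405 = 2+16/405 = 2.04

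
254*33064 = 8398256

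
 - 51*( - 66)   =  3366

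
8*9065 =72520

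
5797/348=5797/348 = 16.66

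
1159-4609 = - 3450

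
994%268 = 190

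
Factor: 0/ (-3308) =0^1  =  0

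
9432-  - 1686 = 11118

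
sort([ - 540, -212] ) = [ - 540, - 212 ] 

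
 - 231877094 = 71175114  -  303052208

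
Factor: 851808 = 2^5*3^1 * 19^1*467^1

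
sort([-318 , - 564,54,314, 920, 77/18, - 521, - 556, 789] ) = [ - 564, - 556,-521, - 318,  77/18,54,314,789,920] 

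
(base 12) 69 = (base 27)30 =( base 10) 81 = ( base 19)45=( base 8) 121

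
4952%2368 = 216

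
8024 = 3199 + 4825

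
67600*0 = 0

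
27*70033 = 1890891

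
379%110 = 49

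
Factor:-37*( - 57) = 2109 = 3^1*19^1*37^1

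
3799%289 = 42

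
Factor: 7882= 2^1*7^1*563^1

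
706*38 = 26828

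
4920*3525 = 17343000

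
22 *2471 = 54362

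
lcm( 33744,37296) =708624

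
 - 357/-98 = 51/14 = 3.64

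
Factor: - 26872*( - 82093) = 2^3*11^1 * 17^1*439^1*3359^1 = 2206003096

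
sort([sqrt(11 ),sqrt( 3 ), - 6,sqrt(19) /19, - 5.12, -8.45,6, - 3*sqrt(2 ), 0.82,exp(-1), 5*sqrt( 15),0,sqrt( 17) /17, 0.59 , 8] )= [-8.45, -6, - 5.12, - 3*sqrt (2),0 , sqrt( 19 )/19,sqrt( 17 )/17, exp(-1 ), 0.59 , 0.82 , sqrt(  3 ),  sqrt(11),6,8,5 * sqrt(15)] 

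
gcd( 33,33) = 33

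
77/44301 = 77/44301 = 0.00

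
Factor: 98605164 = 2^2*3^1*7^1*41^1*28631^1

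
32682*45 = 1470690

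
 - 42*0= 0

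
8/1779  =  8/1779 = 0.00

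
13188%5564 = 2060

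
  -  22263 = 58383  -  80646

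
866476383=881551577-15075194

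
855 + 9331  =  10186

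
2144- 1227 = 917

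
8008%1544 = 288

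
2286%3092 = 2286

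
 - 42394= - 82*517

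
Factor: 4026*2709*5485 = 2^1*3^3*5^1*7^1*11^1*43^1*61^1*1097^1 = 59821790490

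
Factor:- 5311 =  - 47^1*113^1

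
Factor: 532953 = 3^3 * 19739^1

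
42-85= - 43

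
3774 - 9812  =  -6038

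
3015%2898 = 117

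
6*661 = 3966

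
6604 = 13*508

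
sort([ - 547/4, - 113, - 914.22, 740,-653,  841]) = [-914.22, - 653,-547/4, - 113,740,841]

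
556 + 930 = 1486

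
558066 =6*93011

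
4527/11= 4527/11 = 411.55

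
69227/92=752 + 43/92 = 752.47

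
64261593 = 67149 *957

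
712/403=1 + 309/403=1.77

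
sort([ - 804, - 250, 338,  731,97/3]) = [-804,- 250, 97/3 , 338, 731 ] 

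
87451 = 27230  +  60221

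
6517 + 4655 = 11172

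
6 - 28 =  - 22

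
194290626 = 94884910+99405716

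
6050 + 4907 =10957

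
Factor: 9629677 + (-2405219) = 2^1 * 773^1* 4673^1=7224458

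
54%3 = 0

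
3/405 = 1/135 = 0.01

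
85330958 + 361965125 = 447296083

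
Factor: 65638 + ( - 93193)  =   - 3^1*5^1*11^1*167^1 = - 27555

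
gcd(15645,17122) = 7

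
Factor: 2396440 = 2^3*5^1*181^1*331^1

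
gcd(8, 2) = 2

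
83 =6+77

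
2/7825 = 2/7825 = 0.00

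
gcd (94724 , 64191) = 1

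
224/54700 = 56/13675 = 0.00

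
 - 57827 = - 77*751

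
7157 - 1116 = 6041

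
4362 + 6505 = 10867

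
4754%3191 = 1563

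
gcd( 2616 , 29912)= 8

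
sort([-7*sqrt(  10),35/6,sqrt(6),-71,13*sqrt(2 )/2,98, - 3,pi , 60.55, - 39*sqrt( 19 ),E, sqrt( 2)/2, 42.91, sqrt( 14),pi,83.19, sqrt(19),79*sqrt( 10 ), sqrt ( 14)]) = [ - 39*sqrt ( 19) , - 71, - 7 *sqrt( 10) , - 3,sqrt( 2)/2, sqrt ( 6), E , pi,pi, sqrt (14),  sqrt( 14),  sqrt ( 19),35/6,13*sqrt( 2 )/2, 42.91,60.55,83.19, 98,79 * sqrt( 10)] 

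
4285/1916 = 4285/1916 =2.24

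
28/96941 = 28/96941 = 0.00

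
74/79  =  74/79 = 0.94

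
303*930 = 281790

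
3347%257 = 6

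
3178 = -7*( -454)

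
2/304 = 1/152 = 0.01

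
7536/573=13 + 29/191 = 13.15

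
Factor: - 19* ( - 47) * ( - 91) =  - 7^1*13^1*19^1 * 47^1 = - 81263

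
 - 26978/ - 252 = 1927/18 =107.06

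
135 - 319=-184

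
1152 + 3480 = 4632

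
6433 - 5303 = 1130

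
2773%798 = 379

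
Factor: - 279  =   - 3^2*31^1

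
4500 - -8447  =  12947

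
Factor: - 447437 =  - 257^1*1741^1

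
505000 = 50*10100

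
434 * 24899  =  10806166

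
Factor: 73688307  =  3^1 * 7^2*11^1*199^1 * 229^1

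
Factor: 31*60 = 1860 = 2^2*3^1*5^1 * 31^1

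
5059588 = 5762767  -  703179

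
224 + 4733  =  4957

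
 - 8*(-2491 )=19928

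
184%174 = 10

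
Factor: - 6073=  - 6073^1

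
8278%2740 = 58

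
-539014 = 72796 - 611810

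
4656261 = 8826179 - 4169918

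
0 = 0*22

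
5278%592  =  542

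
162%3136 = 162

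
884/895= 884/895=   0.99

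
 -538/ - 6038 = 269/3019 = 0.09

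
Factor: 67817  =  73^1 * 929^1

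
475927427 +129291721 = 605219148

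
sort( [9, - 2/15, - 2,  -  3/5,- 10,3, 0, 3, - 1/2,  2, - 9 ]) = [ - 10, - 9,  -  2, - 3/5,-1/2,-2/15,0, 2, 3 , 3,  9]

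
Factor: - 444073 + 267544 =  - 3^1*19^2*163^1 = - 176529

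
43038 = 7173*6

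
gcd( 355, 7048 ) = 1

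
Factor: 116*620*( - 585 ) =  - 2^4*3^2*5^2 * 13^1*29^1*31^1 = - 42073200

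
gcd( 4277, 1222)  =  611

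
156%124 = 32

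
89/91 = 89/91 =0.98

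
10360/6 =1726 + 2/3 = 1726.67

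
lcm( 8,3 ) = 24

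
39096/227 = 172 + 52/227 = 172.23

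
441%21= 0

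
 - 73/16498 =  - 1/226 = - 0.00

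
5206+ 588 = 5794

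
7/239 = 7/239 = 0.03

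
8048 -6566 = 1482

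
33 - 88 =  - 55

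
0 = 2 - 2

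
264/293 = 264/293 = 0.90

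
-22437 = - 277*81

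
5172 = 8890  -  3718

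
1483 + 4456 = 5939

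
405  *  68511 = 27746955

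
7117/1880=3 + 1477/1880 = 3.79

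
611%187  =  50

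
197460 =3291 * 60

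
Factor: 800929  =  23^1*97^1 * 359^1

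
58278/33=1766 = 1766.00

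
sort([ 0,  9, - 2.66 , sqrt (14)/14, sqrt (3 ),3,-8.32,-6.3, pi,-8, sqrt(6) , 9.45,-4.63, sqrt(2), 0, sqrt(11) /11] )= [- 8.32,  -  8,-6.3 ,- 4.63, - 2.66, 0, 0, sqrt(14 ) /14,sqrt(11 )/11, sqrt(2 ), sqrt(3 ),sqrt ( 6) , 3 , pi , 9, 9.45 ] 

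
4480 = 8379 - 3899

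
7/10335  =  7/10335 = 0.00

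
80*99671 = 7973680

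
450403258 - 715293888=-264890630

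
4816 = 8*602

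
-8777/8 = -8777/8 = - 1097.12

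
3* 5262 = 15786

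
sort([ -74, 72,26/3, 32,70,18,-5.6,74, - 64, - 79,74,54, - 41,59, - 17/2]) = [-79,-74,-64, -41,-17/2,-5.6,26/3,18, 32,  54,59, 70, 72,  74,  74 ]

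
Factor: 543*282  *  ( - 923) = -141335298 = - 2^1* 3^2 * 13^1*47^1 * 71^1*181^1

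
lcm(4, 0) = 0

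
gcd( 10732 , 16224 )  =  4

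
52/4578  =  26/2289 = 0.01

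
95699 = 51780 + 43919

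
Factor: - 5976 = -2^3 * 3^2*83^1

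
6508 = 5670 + 838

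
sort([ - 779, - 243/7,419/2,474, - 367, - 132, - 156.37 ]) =[ - 779, - 367, - 156.37, - 132 , - 243/7,419/2, 474]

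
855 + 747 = 1602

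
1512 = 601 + 911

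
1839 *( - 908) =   -  1669812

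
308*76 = 23408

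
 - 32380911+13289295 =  - 19091616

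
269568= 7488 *36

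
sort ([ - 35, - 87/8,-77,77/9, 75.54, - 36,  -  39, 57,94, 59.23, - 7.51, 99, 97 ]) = [-77, -39, - 36, - 35,  -  87/8,  -  7.51, 77/9,  57, 59.23, 75.54, 94,97,99 ] 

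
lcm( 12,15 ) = 60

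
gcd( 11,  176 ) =11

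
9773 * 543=5306739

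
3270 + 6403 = 9673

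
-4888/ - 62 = 2444/31 = 78.84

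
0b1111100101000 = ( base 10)7976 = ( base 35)6hv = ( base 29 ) 9e1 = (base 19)131F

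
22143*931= 20615133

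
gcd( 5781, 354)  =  3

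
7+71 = 78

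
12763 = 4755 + 8008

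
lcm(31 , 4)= 124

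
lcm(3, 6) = 6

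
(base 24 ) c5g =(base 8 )15610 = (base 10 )7048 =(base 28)8rk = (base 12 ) 40B4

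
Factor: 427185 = 3^2*5^1  *11^1*863^1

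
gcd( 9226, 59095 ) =1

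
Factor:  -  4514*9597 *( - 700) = 2^3 *3^1*5^2*7^2*37^1*61^1*457^1 = 30324600600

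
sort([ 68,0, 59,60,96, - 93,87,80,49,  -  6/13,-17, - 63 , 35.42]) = [ - 93, - 63,-17,- 6/13,0,35.42,49,59,60,68,80, 87,96]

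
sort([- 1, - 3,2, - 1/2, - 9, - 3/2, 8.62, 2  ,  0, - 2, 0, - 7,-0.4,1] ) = [-9, - 7,-3,-2, - 3/2,  -  1,-1/2, - 0.4, 0,0, 1,2, 2,8.62 ] 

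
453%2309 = 453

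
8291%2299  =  1394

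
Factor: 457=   457^1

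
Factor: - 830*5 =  - 4150 =- 2^1*5^2*83^1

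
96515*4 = 386060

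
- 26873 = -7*3839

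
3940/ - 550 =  - 394/55 = - 7.16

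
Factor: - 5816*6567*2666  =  -101824329552 = - 2^4*3^1 * 11^1*31^1 *43^1*  199^1*727^1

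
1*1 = 1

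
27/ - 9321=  - 1+3098/3107 = - 0.00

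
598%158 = 124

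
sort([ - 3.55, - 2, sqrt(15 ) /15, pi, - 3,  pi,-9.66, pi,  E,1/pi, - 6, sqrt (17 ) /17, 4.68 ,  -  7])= [ - 9.66, - 7,  -  6, - 3.55, -3, - 2,sqrt( 17) /17, sqrt ( 15 ) /15 , 1/pi,E, pi,pi,pi,  4.68 ]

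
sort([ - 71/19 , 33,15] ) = [ - 71/19,15,33 ]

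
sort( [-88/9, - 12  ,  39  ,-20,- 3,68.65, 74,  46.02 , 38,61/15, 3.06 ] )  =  [-20,-12 ,-88/9, - 3,3.06, 61/15, 38, 39,  46.02,  68.65,  74 ] 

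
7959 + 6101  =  14060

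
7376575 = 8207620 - 831045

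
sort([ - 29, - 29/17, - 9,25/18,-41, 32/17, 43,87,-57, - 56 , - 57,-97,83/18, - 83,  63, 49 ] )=[ - 97  , - 83,-57, - 57, - 56, - 41, - 29, - 9, - 29/17,25/18,32/17, 83/18,43, 49,63,87] 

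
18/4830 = 3/805 = 0.00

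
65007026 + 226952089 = 291959115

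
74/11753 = 74/11753 = 0.01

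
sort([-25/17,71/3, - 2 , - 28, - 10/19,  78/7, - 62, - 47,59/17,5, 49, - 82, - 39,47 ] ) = [ - 82, - 62, - 47, -39, - 28, - 2,-25/17, - 10/19,59/17,5,78/7,71/3,47,49]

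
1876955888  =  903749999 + 973205889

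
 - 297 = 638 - 935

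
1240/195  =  248/39 = 6.36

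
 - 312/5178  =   - 1+ 811/863 = -0.06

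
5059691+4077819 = 9137510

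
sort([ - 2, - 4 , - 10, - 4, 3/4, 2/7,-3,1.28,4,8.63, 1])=[ - 10, - 4, - 4,-3, - 2,2/7,3/4, 1, 1.28,4, 8.63]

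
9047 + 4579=13626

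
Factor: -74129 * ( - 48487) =3594292823 =11^1*23^1*293^1 * 48487^1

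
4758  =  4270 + 488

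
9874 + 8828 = 18702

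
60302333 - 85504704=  - 25202371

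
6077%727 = 261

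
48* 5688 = 273024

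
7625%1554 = 1409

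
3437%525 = 287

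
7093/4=1773 + 1/4 = 1773.25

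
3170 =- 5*( - 634) 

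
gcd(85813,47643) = 1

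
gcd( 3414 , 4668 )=6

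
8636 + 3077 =11713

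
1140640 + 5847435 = 6988075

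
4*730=2920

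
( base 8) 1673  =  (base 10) 955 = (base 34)S3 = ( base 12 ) 677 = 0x3BB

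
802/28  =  28 + 9/14 = 28.64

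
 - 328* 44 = -14432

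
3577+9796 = 13373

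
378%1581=378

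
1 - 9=- 8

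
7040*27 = 190080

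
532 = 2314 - 1782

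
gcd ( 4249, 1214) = 607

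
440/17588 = 110/4397 = 0.03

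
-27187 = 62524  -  89711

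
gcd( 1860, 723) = 3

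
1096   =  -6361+7457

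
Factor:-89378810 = -2^1*5^1 * 8937881^1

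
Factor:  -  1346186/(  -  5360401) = 2^1*673093^1*5360401^( - 1 ) 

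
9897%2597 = 2106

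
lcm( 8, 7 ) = 56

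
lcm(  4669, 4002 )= 28014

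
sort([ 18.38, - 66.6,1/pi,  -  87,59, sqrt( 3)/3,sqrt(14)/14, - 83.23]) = [ - 87, - 83.23, - 66.6, sqrt( 14) /14, 1/pi, sqrt( 3) /3,18.38, 59]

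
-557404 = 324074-881478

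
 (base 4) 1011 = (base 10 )69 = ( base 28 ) 2d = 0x45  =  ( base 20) 39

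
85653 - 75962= 9691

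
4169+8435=12604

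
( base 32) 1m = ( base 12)46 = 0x36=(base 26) 22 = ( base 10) 54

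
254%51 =50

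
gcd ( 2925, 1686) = 3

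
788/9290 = 394/4645 = 0.08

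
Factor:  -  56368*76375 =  - 4305106000= - 2^4*5^3*13^2 * 47^1 * 271^1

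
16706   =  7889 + 8817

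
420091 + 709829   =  1129920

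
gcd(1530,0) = 1530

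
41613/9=4623 + 2/3 = 4623.67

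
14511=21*691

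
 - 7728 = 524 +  - 8252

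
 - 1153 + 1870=717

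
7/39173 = 7/39173 = 0.00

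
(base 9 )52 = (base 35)1c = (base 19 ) 29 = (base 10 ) 47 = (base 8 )57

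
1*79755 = 79755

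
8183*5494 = 44957402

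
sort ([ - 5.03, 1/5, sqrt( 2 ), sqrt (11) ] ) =[ - 5.03 , 1/5, sqrt ( 2), sqrt(11) ] 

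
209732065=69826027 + 139906038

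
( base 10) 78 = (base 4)1032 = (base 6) 210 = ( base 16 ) 4E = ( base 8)116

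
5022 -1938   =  3084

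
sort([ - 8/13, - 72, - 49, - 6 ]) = [ - 72 , - 49, - 6, - 8/13 ]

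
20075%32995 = 20075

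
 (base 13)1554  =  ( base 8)6047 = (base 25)4ob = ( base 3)11021020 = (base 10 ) 3111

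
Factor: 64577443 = 7^2*43^1*30649^1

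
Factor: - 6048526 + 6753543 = 705017^1 = 705017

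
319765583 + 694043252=1013808835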